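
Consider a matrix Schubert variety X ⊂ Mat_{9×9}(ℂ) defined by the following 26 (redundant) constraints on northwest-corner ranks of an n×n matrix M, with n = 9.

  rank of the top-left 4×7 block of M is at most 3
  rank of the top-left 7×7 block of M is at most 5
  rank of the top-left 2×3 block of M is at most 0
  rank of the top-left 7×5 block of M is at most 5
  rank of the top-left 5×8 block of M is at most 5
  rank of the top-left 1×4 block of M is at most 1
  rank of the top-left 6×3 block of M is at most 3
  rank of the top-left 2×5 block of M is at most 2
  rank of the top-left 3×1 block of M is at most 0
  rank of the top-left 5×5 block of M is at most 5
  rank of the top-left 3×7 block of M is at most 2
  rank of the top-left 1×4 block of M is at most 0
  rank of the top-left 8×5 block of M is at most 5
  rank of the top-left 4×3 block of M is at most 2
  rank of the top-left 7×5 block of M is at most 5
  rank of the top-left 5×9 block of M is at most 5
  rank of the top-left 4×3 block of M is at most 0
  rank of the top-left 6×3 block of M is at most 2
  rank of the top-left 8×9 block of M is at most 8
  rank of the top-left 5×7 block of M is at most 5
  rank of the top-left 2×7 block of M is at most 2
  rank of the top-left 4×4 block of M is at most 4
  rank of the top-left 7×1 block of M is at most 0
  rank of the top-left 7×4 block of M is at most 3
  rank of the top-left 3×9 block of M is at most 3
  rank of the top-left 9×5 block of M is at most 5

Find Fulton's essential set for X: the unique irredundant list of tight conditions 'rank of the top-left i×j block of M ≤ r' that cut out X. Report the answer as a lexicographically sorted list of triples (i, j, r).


Reconstructing r_w from the 26 given conditions:

  R[1]: 0 0 0 0 1 1 1 1 1
  R[2]: 0 0 0 1 2 2 2 2 2
  R[3]: 0 0 0 1 2 2 2 3 3
  R[4]: 0 0 0 1 2 3 3 4 4
  R[5]: 0 1 1 2 3 4 4 5 5
  R[6]: 0 1 2 3 4 5 5 6 6
  R[7]: 0 1 2 3 4 5 5 6 7
  R[8]: 1 2 3 4 5 6 6 7 8
  R[9]: 1 2 3 4 5 6 7 8 9

so w = (5, 4, 8, 6, 2, 3, 9, 1, 7).

Rothe diagram D(w) (19 cells), 5 SE-corners (essential conditions):

[(1, 4, 0), (3, 7, 2), (4, 3, 0), (7, 1, 0), (7, 7, 5)]


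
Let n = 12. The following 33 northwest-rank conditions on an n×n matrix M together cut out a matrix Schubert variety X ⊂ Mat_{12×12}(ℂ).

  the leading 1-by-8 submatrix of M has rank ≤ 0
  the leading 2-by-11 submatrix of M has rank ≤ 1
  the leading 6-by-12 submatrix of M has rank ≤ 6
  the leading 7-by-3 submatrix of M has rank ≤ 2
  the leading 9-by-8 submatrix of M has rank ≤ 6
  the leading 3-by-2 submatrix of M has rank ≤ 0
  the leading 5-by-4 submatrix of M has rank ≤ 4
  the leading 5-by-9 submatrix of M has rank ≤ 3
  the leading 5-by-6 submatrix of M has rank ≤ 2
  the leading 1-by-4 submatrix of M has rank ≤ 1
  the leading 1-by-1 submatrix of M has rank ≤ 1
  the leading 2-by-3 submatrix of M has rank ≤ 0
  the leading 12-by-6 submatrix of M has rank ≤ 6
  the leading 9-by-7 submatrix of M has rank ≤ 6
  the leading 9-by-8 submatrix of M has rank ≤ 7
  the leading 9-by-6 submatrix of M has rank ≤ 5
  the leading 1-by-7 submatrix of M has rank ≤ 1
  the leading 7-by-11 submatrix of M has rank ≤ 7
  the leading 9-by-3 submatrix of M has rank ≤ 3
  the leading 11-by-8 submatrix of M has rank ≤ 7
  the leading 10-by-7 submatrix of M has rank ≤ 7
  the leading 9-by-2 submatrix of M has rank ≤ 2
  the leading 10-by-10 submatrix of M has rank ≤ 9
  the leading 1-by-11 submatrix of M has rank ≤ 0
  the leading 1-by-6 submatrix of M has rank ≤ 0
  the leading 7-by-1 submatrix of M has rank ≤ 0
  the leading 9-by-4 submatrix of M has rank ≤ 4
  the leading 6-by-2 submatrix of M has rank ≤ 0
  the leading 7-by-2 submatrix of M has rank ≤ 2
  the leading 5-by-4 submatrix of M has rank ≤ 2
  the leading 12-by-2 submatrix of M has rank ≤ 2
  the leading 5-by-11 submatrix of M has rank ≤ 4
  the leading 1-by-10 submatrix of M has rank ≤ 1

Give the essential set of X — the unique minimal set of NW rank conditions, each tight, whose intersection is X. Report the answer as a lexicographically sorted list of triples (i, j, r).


The tightest implied rank at each (i,j), from the 33 conditions:

  R[1]: 0  0  0  0  0  0  0  0  0  0  0  1
  R[2]: 0  0  0  1  1  1  1  1  1  1  1  2
  R[3]: 0  0  1  2  2  2  2  2  2  2  2  3
  R[4]: 0  0  1  2  2  2  3  3  3  3  3  4
  R[5]: 0  0  1  2  2  2  3  3  3  4  4  5
  R[6]: 0  0  1  2  3  3  4  4  4  5  5  6
  R[7]: 0  1  2  3  4  4  5  5  5  6  6  7
  R[8]: 1  2  3  4  5  5  6  6  6  7  7  8
  R[9]: 1  2  3  4  5  5  6  6  7  8  8  9
  R[10]: 1  2  3  4  5  6  7  7  8  9  9  10
  R[11]: 1  2  3  4  5  6  7  7  8  9  10  11
  R[12]: 1  2  3  4  5  6  7  8  9  10  11  12

hence w(1..12) = (12, 4, 3, 7, 10, 5, 2, 1, 9, 6, 11, 8).

Rothe diagram D(w) (32 cells), 9 SE-corners (essential conditions):

[(1, 11, 0), (2, 3, 0), (5, 6, 2), (5, 9, 3), (6, 2, 0), (7, 1, 0), (9, 6, 5), (9, 8, 6), (11, 8, 7)]


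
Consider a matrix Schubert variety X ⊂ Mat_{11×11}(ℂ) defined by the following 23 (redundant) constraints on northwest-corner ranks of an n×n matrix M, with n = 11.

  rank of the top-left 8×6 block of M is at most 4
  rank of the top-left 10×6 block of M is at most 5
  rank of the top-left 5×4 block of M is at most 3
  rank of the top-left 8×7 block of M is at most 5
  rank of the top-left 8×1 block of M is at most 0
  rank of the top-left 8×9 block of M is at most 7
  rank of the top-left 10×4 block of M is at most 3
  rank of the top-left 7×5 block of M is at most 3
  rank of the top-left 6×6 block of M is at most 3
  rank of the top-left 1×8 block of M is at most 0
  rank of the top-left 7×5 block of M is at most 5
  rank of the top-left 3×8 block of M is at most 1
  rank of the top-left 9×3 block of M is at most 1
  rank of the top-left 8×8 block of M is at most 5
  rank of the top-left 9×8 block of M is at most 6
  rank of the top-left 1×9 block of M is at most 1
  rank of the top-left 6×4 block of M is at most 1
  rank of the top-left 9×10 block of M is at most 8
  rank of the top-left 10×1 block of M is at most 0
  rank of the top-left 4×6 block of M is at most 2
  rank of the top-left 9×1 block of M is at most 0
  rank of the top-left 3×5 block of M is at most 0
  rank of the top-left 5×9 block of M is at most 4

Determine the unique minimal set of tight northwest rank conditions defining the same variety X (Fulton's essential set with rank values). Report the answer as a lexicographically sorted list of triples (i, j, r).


Recovering R(i,j) via the rank-extension bound from the 23 conditions:

  0  0  0  0  0  0  0  0  1  1  1
  0  0  0  0  0  1  1  1  2  2  2
  0  0  0  0  0  1  1  1  2  3  3
  0  1  1  1  1  2  2  2  3  4  4
  0  1  1  1  2  3  3  3  4  5  5
  0  1  1  1  2  3  4  4  5  6  6
  0  1  1  2  3  4  5  5  6  7  7
  0  1  1  2  3  4  5  5  6  7  8
  0  1  1  2  3  4  5  6  7  8  9
  0  1  2  3  4  5  6  7  8  9  10
  1  2  3  4  5  6  7  8  9  10  11

so w = (9, 6, 10, 2, 5, 7, 4, 11, 8, 3, 1).

Fulton essential set (7 of the 35 Rothe cells):

[(1, 8, 0), (3, 5, 0), (3, 8, 1), (6, 4, 1), (8, 8, 5), (9, 3, 1), (10, 1, 0)]


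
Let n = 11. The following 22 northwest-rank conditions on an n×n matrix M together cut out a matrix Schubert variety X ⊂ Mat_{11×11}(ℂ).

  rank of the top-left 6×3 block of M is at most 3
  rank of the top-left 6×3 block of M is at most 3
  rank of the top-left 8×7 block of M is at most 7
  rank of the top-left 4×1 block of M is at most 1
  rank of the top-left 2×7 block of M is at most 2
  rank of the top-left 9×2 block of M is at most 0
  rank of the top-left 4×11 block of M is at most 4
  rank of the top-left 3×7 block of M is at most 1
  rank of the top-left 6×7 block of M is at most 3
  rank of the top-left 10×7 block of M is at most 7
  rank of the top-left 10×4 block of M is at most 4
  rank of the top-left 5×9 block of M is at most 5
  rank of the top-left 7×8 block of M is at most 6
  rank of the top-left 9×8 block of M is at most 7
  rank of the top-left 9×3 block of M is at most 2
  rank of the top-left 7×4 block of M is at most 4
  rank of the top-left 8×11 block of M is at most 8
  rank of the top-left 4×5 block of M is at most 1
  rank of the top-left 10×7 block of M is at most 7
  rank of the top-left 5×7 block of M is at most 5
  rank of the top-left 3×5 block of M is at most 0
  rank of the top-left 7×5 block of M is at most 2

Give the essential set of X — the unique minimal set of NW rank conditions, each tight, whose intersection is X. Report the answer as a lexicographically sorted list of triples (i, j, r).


Rank table r_w(11×11) implied by the 22 constraints:

  i=1: 0, 0, 0, 0, 0, 1, 1, 1, 1, 1, 1
  i=2: 0, 0, 0, 0, 0, 1, 1, 2, 2, 2, 2
  i=3: 0, 0, 0, 0, 0, 1, 1, 2, 3, 3, 3
  i=4: 0, 0, 1, 1, 1, 2, 2, 3, 4, 4, 4
  i=5: 0, 0, 1, 2, 2, 3, 3, 4, 5, 5, 5
  i=6: 0, 0, 1, 2, 2, 3, 3, 4, 5, 6, 6
  i=7: 0, 0, 1, 2, 2, 3, 4, 5, 6, 7, 7
  i=8: 0, 0, 1, 2, 3, 4, 5, 6, 7, 8, 8
  i=9: 0, 0, 1, 2, 3, 4, 5, 6, 7, 8, 9
  i=10: 1, 1, 2, 3, 4, 5, 6, 7, 8, 9, 10
  i=11: 1, 2, 3, 4, 5, 6, 7, 8, 9, 10, 11

the unique w with this rank table is (6, 8, 9, 3, 4, 10, 7, 5, 11, 1, 2).

ℓ(w)=32; the 5 essential cells (i,j,r):

[(3, 5, 0), (3, 7, 1), (6, 7, 3), (7, 5, 2), (9, 2, 0)]


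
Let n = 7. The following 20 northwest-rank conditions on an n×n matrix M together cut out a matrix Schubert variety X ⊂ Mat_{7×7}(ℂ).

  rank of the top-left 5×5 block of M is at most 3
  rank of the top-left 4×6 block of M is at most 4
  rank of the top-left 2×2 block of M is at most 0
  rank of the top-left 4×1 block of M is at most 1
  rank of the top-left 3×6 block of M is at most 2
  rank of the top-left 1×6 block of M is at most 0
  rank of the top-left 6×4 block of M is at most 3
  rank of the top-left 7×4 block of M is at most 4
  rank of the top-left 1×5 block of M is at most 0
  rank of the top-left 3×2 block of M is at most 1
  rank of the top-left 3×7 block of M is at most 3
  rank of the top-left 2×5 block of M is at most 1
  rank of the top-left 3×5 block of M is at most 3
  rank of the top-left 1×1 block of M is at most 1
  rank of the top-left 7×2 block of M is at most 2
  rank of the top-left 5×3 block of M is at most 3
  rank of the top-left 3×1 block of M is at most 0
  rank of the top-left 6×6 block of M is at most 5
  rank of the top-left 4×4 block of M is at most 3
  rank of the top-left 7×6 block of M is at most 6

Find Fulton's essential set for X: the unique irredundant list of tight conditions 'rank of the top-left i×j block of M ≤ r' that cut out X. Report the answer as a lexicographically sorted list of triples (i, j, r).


The tightest implied rank at each (i,j), from the 20 conditions:

  i=1: 0  0  0  0  0  0  1
  i=2: 0  0  1  1  1  1  2
  i=3: 0  1  2  2  2  2  3
  i=4: 1  2  3  3  3  3  4
  i=5: 1  2  3  3  3  4  5
  i=6: 1  2  3  3  4  5  6
  i=7: 1  2  3  4  5  6  7

hence w(1..7) = (7, 3, 2, 1, 6, 5, 4).

5 SE-corners of the 12-cell Rothe diagram give Ess(w):

[(1, 6, 0), (2, 2, 0), (3, 1, 0), (5, 5, 3), (6, 4, 3)]


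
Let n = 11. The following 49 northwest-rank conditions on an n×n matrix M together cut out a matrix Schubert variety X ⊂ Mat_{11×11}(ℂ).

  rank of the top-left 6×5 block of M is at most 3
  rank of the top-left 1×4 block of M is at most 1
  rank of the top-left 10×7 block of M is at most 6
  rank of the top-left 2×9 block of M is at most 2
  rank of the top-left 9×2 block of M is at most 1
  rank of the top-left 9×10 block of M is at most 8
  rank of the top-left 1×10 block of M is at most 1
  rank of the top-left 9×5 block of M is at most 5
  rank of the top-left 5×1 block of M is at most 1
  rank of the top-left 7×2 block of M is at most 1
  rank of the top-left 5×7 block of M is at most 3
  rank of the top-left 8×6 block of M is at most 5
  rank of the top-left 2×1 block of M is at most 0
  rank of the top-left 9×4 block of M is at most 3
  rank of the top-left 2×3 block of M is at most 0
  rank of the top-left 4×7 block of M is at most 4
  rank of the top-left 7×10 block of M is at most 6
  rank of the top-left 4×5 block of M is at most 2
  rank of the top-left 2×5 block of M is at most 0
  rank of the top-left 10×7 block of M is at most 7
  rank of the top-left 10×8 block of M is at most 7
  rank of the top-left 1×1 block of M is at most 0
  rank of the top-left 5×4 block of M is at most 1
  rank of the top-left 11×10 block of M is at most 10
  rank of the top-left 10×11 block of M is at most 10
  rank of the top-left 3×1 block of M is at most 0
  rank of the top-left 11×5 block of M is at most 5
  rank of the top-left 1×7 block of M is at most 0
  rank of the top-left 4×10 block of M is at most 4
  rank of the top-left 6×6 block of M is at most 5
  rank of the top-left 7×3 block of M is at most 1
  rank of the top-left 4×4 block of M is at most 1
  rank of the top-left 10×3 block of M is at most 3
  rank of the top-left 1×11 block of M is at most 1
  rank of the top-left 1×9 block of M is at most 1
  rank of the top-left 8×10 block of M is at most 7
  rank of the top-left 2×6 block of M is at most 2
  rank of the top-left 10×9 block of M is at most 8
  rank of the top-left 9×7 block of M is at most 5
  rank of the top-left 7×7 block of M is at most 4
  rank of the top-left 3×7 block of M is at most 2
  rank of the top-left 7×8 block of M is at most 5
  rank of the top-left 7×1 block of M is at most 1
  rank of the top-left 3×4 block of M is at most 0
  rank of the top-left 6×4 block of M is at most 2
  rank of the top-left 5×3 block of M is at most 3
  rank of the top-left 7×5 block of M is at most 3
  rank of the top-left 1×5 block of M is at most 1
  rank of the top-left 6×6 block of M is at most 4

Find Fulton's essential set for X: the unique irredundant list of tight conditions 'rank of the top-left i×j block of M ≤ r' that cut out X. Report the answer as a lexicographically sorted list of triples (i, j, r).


Rank table r_w(11×11) implied by the 49 constraints:

  i=1: 0, 0, 0, 0, 0, 0, 0, 1, 1, 1, 1
  i=2: 0, 0, 0, 0, 0, 1, 1, 2, 2, 2, 2
  i=3: 0, 0, 0, 0, 1, 2, 2, 3, 3, 3, 3
  i=4: 1, 1, 1, 1, 2, 3, 3, 4, 4, 4, 4
  i=5: 1, 1, 1, 1, 2, 3, 3, 4, 5, 5, 5
  i=6: 1, 1, 1, 2, 3, 4, 4, 5, 6, 6, 6
  i=7: 1, 1, 1, 2, 3, 4, 4, 5, 6, 6, 7
  i=8: 1, 1, 2, 3, 4, 5, 5, 6, 7, 7, 8
  i=9: 1, 1, 2, 3, 4, 5, 5, 6, 7, 8, 9
  i=10: 1, 2, 3, 4, 5, 6, 6, 7, 8, 9, 10
  i=11: 1, 2, 3, 4, 5, 6, 7, 8, 9, 10, 11

so w = (8, 6, 5, 1, 9, 4, 11, 3, 10, 2, 7).

ℓ(w)=29; the 10 essential cells (i,j,r):

[(1, 7, 0), (2, 5, 0), (3, 4, 0), (5, 4, 1), (5, 7, 3), (7, 3, 1), (7, 7, 4), (7, 10, 6), (9, 2, 1), (9, 7, 5)]


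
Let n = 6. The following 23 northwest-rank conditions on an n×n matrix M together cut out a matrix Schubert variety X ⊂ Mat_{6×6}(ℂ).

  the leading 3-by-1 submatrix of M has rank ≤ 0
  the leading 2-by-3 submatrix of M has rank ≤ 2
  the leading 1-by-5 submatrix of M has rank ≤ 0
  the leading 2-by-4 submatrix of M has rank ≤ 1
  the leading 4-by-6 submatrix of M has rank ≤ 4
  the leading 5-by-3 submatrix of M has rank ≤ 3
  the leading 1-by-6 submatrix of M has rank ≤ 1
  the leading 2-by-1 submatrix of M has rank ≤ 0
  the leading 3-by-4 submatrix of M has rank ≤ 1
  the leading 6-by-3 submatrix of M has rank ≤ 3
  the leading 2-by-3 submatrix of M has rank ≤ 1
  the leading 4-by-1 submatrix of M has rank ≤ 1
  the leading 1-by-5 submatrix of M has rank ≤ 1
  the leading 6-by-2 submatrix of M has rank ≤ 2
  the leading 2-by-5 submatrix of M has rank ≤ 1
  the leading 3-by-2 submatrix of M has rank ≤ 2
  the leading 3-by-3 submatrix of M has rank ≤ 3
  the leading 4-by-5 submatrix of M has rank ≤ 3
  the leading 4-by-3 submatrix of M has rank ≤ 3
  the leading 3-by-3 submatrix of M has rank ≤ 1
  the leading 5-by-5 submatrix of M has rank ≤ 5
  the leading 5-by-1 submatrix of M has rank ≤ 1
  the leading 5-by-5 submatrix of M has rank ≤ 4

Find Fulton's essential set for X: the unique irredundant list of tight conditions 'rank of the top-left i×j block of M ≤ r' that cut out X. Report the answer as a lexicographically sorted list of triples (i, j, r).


Reconstructing r_w from the 23 given conditions:

  0 0 0 0 0 1
  0 1 1 1 1 2
  0 1 1 1 2 3
  1 2 2 2 3 4
  1 2 3 3 4 5
  1 2 3 4 5 6

hence w(1..6) = (6, 2, 5, 1, 3, 4).

ℓ(w)=9; the 3 essential cells (i,j,r):

[(1, 5, 0), (3, 1, 0), (3, 4, 1)]


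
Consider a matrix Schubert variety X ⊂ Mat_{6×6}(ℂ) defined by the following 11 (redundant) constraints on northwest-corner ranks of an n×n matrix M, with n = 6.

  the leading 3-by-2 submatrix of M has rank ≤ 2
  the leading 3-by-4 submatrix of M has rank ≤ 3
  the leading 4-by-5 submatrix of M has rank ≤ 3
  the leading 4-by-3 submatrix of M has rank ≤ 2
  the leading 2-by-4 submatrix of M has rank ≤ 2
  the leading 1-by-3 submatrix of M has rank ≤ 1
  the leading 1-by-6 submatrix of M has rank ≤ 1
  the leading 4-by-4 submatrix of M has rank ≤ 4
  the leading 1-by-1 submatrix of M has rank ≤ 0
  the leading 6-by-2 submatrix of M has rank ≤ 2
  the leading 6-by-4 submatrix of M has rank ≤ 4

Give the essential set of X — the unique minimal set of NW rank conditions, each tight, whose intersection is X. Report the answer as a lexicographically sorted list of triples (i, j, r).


Computing R[i][j] = min implied NW-rank bound (n=6, 11 conditions):

  row 1: 0  1  1  1  1  1
  row 2: 1  2  2  2  2  2
  row 3: 1  2  2  3  3  3
  row 4: 1  2  2  3  3  4
  row 5: 1  2  3  4  4  5
  row 6: 1  2  3  4  5  6

second differences of R give the permutation w = (2, 1, 4, 6, 3, 5).

Rothe diagram D(w) (4 cells), 3 SE-corners (essential conditions):

[(1, 1, 0), (4, 3, 2), (4, 5, 3)]


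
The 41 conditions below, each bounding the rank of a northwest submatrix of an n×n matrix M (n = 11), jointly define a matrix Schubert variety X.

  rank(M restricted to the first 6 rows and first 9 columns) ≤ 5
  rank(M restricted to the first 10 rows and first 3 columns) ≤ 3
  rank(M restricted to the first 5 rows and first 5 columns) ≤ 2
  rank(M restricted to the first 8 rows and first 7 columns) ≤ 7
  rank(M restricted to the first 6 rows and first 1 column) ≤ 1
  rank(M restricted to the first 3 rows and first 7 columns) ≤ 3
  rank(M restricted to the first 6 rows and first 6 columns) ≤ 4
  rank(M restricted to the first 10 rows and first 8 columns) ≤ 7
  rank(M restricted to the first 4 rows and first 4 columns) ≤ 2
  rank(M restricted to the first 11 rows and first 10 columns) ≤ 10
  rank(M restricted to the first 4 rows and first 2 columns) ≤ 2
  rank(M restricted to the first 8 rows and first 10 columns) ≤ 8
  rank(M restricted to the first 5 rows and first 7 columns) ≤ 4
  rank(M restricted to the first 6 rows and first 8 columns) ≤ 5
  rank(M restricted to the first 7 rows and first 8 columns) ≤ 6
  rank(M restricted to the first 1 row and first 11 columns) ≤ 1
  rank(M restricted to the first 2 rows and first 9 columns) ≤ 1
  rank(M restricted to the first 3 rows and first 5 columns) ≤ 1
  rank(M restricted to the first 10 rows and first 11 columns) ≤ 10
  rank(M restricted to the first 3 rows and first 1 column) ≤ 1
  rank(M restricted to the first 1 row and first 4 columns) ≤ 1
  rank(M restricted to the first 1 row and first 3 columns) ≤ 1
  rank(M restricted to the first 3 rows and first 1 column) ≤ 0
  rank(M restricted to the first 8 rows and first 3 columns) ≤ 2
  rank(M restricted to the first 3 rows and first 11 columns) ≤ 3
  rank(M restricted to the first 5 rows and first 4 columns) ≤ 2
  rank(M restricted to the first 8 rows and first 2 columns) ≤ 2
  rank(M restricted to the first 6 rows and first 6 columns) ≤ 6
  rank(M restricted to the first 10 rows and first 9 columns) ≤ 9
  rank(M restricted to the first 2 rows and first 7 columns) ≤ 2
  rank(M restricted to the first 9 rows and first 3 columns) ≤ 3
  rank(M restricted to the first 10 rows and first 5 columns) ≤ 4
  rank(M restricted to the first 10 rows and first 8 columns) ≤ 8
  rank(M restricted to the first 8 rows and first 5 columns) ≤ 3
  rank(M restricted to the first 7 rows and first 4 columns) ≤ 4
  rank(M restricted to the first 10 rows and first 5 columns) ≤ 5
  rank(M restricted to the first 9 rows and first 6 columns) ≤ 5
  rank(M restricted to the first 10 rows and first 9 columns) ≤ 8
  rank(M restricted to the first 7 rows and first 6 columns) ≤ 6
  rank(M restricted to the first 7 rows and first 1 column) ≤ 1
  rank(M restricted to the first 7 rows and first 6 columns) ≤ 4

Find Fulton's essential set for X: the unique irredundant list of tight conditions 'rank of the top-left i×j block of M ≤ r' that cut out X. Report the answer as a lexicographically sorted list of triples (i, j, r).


Computing R[i][j] = min implied NW-rank bound (n=11, 41 conditions):

  R[1]: 0 | 1 | 1 | 1 | 1 | 1 | 1 | 1 | 1 | 1 | 1
  R[2]: 0 | 1 | 1 | 1 | 1 | 1 | 1 | 1 | 1 | 2 | 2
  R[3]: 0 | 1 | 1 | 1 | 1 | 2 | 2 | 2 | 2 | 3 | 3
  R[4]: 1 | 2 | 2 | 2 | 2 | 3 | 3 | 3 | 3 | 4 | 4
  R[5]: 1 | 2 | 2 | 2 | 2 | 3 | 4 | 4 | 4 | 5 | 5
  R[6]: 1 | 2 | 2 | 3 | 3 | 4 | 5 | 5 | 5 | 6 | 6
  R[7]: 1 | 2 | 2 | 3 | 3 | 4 | 5 | 6 | 6 | 7 | 7
  R[8]: 1 | 2 | 2 | 3 | 3 | 4 | 5 | 6 | 7 | 8 | 8
  R[9]: 1 | 2 | 3 | 4 | 4 | 5 | 6 | 7 | 8 | 9 | 9
  R[10]: 1 | 2 | 3 | 4 | 4 | 5 | 6 | 7 | 8 | 9 | 10
  R[11]: 1 | 2 | 3 | 4 | 5 | 6 | 7 | 8 | 9 | 10 | 11

reading off 1-entries of Δ²R: w = (2, 10, 6, 1, 7, 4, 8, 9, 3, 11, 5).

ℓ(w)=22; the 7 essential cells (i,j,r):

[(2, 9, 1), (3, 1, 0), (3, 5, 1), (5, 5, 2), (8, 3, 2), (8, 5, 3), (10, 5, 4)]


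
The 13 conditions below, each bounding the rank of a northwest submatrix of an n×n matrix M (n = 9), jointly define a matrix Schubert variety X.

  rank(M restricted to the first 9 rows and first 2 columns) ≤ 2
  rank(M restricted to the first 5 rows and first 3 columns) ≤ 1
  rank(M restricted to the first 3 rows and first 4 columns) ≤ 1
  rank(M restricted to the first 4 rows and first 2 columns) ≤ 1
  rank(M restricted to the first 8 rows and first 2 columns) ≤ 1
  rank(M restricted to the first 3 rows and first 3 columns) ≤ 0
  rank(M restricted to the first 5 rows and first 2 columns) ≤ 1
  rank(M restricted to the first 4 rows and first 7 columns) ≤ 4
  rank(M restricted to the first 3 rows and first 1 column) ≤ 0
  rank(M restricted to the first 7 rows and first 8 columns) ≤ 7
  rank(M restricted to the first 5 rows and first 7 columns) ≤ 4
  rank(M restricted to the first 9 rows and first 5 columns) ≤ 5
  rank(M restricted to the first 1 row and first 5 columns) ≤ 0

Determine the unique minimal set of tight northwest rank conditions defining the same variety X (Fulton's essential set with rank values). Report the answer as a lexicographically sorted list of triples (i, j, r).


Rank table r_w(9×9) implied by the 13 constraints:

  R[1]: 0 0 0 0 0 1 1 1 1
  R[2]: 0 0 0 1 1 2 2 2 2
  R[3]: 0 0 0 1 2 3 3 3 3
  R[4]: 1 1 1 2 3 4 4 4 4
  R[5]: 1 1 1 2 3 4 4 5 5
  R[6]: 1 1 2 3 4 5 5 6 6
  R[7]: 1 1 2 3 4 5 6 7 7
  R[8]: 1 1 2 3 4 5 6 7 8
  R[9]: 1 2 3 4 5 6 7 8 9

the unique w with this rank table is (6, 4, 5, 1, 8, 3, 7, 9, 2).

5 SE-corners of the 17-cell Rothe diagram give Ess(w):

[(1, 5, 0), (3, 3, 0), (5, 3, 1), (5, 7, 4), (8, 2, 1)]


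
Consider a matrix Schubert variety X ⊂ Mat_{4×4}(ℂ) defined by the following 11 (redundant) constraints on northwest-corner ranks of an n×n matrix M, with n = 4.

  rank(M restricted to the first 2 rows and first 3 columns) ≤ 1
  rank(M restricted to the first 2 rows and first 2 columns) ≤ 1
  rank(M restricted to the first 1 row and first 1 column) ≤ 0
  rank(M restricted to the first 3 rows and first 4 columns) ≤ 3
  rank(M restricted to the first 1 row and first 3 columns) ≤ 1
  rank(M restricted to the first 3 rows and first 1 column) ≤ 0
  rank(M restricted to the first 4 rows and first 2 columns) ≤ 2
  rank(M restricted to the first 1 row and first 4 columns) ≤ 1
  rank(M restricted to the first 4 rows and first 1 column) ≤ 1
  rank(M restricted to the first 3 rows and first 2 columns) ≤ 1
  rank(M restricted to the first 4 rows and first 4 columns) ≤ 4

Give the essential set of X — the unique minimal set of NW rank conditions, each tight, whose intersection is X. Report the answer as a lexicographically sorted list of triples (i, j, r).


Recovering R(i,j) via the rank-extension bound from the 11 conditions:

  R[1]: 0 | 1 | 1 | 1
  R[2]: 0 | 1 | 1 | 2
  R[3]: 0 | 1 | 2 | 3
  R[4]: 1 | 2 | 3 | 4

second differences of R give the permutation w = (2, 4, 3, 1).

|D(w)|=4, |Ess(w)|=2:

[(2, 3, 1), (3, 1, 0)]


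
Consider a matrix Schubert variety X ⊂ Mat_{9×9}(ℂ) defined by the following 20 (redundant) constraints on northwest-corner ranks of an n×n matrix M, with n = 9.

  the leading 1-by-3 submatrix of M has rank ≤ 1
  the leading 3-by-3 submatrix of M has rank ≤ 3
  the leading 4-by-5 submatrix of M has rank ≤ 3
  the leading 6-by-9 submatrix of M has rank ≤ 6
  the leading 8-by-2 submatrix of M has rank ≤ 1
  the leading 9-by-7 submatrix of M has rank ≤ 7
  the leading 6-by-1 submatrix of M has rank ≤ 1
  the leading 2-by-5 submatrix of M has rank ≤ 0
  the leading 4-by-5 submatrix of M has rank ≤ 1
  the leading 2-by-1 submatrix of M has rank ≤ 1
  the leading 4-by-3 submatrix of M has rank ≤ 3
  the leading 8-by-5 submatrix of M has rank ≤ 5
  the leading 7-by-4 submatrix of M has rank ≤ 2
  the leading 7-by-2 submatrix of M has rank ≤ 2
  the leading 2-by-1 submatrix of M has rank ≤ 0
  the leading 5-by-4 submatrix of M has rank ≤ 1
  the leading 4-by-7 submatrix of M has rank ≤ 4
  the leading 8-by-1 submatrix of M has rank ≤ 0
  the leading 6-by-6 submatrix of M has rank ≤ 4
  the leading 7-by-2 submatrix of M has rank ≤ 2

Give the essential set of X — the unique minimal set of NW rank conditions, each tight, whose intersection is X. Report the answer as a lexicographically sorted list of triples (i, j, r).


Recovering R(i,j) via the rank-extension bound from the 20 conditions:

  R[1]: 0 | 0 | 0 | 0 | 0 | 1 | 1 | 1 | 1
  R[2]: 0 | 0 | 0 | 0 | 0 | 1 | 2 | 2 | 2
  R[3]: 0 | 1 | 1 | 1 | 1 | 2 | 3 | 3 | 3
  R[4]: 0 | 1 | 1 | 1 | 1 | 2 | 3 | 4 | 4
  R[5]: 0 | 1 | 1 | 1 | 2 | 3 | 4 | 5 | 5
  R[6]: 0 | 1 | 2 | 2 | 3 | 4 | 5 | 6 | 6
  R[7]: 0 | 1 | 2 | 2 | 3 | 4 | 5 | 6 | 7
  R[8]: 0 | 1 | 2 | 3 | 4 | 5 | 6 | 7 | 8
  R[9]: 1 | 2 | 3 | 4 | 5 | 6 | 7 | 8 | 9

hence w(1..9) = (6, 7, 2, 8, 5, 3, 9, 4, 1).

Rothe diagram D(w) (22 cells), 5 SE-corners (essential conditions):

[(2, 5, 0), (4, 5, 1), (5, 4, 1), (7, 4, 2), (8, 1, 0)]


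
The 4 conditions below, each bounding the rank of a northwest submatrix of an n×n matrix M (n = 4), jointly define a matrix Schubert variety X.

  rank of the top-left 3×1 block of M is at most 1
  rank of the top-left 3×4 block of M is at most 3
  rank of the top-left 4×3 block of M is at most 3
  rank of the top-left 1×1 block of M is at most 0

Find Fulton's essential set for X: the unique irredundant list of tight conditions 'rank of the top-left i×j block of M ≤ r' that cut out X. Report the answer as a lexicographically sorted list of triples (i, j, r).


The tightest implied rank at each (i,j), from the 4 conditions:

  row 1: 0  1  1  1
  row 2: 1  2  2  2
  row 3: 1  2  3  3
  row 4: 1  2  3  4

reading off 1-entries of Δ²R: w = (2, 1, 3, 4).

ℓ(w)=1; the 1 essential cell (i,j,r):

[(1, 1, 0)]


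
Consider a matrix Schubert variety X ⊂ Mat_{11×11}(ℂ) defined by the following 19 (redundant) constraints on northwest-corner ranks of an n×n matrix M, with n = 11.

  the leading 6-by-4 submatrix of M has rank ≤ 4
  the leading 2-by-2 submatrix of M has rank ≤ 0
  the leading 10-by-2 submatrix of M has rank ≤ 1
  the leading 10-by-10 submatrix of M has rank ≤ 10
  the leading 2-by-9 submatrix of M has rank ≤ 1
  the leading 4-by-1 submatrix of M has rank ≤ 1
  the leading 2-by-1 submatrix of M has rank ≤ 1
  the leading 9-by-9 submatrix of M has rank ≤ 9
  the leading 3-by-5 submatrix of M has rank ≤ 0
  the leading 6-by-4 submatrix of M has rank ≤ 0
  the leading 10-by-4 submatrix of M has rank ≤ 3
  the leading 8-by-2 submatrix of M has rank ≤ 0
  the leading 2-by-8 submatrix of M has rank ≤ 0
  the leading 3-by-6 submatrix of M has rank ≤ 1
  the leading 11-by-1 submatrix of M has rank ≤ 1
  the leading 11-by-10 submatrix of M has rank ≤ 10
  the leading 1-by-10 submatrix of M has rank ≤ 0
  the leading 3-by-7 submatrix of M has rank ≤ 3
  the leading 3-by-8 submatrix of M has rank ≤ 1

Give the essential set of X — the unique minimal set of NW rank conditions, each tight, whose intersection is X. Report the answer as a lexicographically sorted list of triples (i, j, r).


Propagating the 19 rank bounds to every northwest block:

  0 | 0 | 0 | 0 | 0 | 0 | 0 | 0 | 0 | 0 | 1
  0 | 0 | 0 | 0 | 0 | 0 | 0 | 0 | 1 | 1 | 2
  0 | 0 | 0 | 0 | 0 | 1 | 1 | 1 | 2 | 2 | 3
  0 | 0 | 0 | 0 | 1 | 2 | 2 | 2 | 3 | 3 | 4
  0 | 0 | 0 | 0 | 1 | 2 | 3 | 3 | 4 | 4 | 5
  0 | 0 | 0 | 0 | 1 | 2 | 3 | 4 | 5 | 5 | 6
  0 | 0 | 1 | 1 | 2 | 3 | 4 | 5 | 6 | 6 | 7
  0 | 0 | 1 | 2 | 3 | 4 | 5 | 6 | 7 | 7 | 8
  1 | 1 | 2 | 3 | 4 | 5 | 6 | 7 | 8 | 8 | 9
  1 | 1 | 2 | 3 | 4 | 5 | 6 | 7 | 8 | 9 | 10
  1 | 2 | 3 | 4 | 5 | 6 | 7 | 8 | 9 | 10 | 11

giving w = (11, 9, 6, 5, 7, 8, 3, 4, 1, 10, 2) via Δ²R.

Fulton essential set (6 of the 40 Rothe cells):

[(1, 10, 0), (2, 8, 0), (3, 5, 0), (6, 4, 0), (8, 2, 0), (10, 2, 1)]


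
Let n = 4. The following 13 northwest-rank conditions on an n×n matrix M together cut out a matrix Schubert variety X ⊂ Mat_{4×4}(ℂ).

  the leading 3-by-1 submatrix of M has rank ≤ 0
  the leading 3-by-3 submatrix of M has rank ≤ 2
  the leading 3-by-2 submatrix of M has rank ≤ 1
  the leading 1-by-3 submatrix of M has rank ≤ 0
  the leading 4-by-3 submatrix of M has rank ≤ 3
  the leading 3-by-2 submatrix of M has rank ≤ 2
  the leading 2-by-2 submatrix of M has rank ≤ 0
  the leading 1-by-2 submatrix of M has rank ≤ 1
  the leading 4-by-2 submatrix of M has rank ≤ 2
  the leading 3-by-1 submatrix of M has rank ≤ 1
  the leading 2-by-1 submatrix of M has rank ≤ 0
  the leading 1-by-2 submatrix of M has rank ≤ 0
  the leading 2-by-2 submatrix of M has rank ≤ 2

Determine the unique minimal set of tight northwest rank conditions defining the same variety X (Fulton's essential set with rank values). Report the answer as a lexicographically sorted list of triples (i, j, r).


Propagating the 13 rank bounds to every northwest block:

  row 1: 0  0  0  1
  row 2: 0  0  1  2
  row 3: 0  1  2  3
  row 4: 1  2  3  4

giving w = (4, 3, 2, 1) via Δ²R.

|D(w)|=6, |Ess(w)|=3:

[(1, 3, 0), (2, 2, 0), (3, 1, 0)]


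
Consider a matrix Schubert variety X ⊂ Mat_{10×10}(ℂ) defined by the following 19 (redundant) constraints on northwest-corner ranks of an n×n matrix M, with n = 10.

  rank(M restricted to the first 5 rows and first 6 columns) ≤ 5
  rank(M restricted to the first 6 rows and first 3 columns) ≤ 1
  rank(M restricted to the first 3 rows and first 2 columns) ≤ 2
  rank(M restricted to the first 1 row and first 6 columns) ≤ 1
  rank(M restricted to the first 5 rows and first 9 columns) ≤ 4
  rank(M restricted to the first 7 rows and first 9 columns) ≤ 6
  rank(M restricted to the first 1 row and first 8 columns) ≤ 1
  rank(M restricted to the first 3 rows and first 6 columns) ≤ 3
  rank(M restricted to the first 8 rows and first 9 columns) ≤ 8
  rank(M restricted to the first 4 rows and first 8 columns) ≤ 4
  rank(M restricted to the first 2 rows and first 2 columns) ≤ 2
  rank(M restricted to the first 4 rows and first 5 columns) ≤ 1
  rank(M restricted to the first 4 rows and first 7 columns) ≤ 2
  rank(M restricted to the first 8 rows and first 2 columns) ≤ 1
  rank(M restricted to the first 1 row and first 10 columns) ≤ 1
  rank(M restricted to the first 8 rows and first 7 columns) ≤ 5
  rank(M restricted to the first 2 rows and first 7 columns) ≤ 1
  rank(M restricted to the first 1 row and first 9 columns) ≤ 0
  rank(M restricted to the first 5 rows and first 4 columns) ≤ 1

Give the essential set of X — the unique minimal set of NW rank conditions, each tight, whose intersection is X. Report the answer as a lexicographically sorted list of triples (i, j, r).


Computing R[i][j] = min implied NW-rank bound (n=10, 19 conditions):

  i=1: 0, 0, 0, 0, 0, 0, 0, 0, 0, 1
  i=2: 1, 1, 1, 1, 1, 1, 1, 1, 1, 2
  i=3: 1, 1, 1, 1, 1, 2, 2, 2, 2, 3
  i=4: 1, 1, 1, 1, 1, 2, 2, 3, 3, 4
  i=5: 1, 1, 1, 1, 2, 3, 3, 4, 4, 5
  i=6: 1, 1, 1, 2, 3, 4, 4, 5, 5, 6
  i=7: 1, 1, 2, 3, 4, 5, 5, 6, 6, 7
  i=8: 1, 1, 2, 3, 4, 5, 5, 6, 7, 8
  i=9: 1, 2, 3, 4, 5, 6, 6, 7, 8, 9
  i=10: 1, 2, 3, 4, 5, 6, 7, 8, 9, 10

the unique w with this rank table is (10, 1, 6, 8, 5, 4, 3, 9, 2, 7).

|D(w)|=26, |Ess(w)|=7:

[(1, 9, 0), (4, 5, 1), (4, 7, 2), (5, 4, 1), (6, 3, 1), (8, 2, 1), (8, 7, 5)]


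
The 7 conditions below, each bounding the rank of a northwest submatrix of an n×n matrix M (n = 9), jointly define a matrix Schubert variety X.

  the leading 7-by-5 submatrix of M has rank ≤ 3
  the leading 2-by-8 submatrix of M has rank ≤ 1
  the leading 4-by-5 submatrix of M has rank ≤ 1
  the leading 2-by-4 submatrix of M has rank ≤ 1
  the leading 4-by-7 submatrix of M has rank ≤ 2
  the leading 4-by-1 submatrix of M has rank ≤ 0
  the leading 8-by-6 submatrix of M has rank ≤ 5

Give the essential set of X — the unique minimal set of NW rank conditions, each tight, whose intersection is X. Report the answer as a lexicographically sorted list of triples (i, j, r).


Rank table r_w(9×9) implied by the 7 constraints:

  i=1: 0, 1, 1, 1, 1, 1, 1, 1, 1
  i=2: 0, 1, 1, 1, 1, 1, 1, 1, 2
  i=3: 0, 1, 1, 1, 1, 2, 2, 2, 3
  i=4: 0, 1, 1, 1, 1, 2, 2, 3, 4
  i=5: 1, 2, 2, 2, 2, 3, 3, 4, 5
  i=6: 1, 2, 3, 3, 3, 4, 4, 5, 6
  i=7: 1, 2, 3, 3, 3, 4, 5, 6, 7
  i=8: 1, 2, 3, 4, 4, 5, 6, 7, 8
  i=9: 1, 2, 3, 4, 5, 6, 7, 8, 9

so w = (2, 9, 6, 8, 1, 3, 7, 4, 5).

5 SE-corners of the 19-cell Rothe diagram give Ess(w):

[(2, 8, 1), (4, 1, 0), (4, 5, 1), (4, 7, 2), (7, 5, 3)]


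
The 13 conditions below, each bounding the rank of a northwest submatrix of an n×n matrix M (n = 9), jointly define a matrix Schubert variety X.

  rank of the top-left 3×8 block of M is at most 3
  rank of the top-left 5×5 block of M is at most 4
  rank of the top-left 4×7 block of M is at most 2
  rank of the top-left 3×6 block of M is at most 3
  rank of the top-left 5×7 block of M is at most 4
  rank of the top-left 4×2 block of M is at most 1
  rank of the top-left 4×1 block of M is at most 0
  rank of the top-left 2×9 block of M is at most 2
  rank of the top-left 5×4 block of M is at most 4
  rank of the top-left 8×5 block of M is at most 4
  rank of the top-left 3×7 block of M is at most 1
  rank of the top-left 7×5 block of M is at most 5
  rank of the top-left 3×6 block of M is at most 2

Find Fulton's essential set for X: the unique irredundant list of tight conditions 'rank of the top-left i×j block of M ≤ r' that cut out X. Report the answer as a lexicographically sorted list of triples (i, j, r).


Recovering R(i,j) via the rank-extension bound from the 13 conditions:

  row 1: 0, 1, 1, 1, 1, 1, 1, 1, 1
  row 2: 0, 1, 1, 1, 1, 1, 1, 2, 2
  row 3: 0, 1, 1, 1, 1, 1, 1, 2, 3
  row 4: 0, 1, 2, 2, 2, 2, 2, 3, 4
  row 5: 1, 2, 3, 3, 3, 3, 3, 4, 5
  row 6: 1, 2, 3, 4, 4, 4, 4, 5, 6
  row 7: 1, 2, 3, 4, 4, 5, 5, 6, 7
  row 8: 1, 2, 3, 4, 4, 5, 6, 7, 8
  row 9: 1, 2, 3, 4, 5, 6, 7, 8, 9

second differences of R give the permutation w = (2, 8, 9, 3, 1, 4, 6, 7, 5).

Fulton essential set (3 of the 16 Rothe cells):

[(3, 7, 1), (4, 1, 0), (8, 5, 4)]


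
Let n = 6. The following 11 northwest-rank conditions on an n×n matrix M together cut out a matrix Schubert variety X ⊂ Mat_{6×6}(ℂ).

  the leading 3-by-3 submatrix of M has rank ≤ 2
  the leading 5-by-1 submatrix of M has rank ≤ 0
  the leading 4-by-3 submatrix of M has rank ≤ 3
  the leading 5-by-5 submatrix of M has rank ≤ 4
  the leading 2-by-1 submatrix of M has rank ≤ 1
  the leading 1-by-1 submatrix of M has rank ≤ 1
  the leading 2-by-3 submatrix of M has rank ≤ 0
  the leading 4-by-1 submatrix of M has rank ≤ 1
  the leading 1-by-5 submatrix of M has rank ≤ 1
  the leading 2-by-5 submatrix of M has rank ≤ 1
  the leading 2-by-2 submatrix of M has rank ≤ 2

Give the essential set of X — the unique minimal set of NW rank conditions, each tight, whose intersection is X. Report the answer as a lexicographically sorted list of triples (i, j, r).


Recovering R(i,j) via the rank-extension bound from the 11 conditions:

  R[1]: 0 | 0 | 0 | 1 | 1 | 1
  R[2]: 0 | 0 | 0 | 1 | 1 | 2
  R[3]: 0 | 1 | 1 | 2 | 2 | 3
  R[4]: 0 | 1 | 2 | 3 | 3 | 4
  R[5]: 0 | 1 | 2 | 3 | 4 | 5
  R[6]: 1 | 2 | 3 | 4 | 5 | 6

the unique w with this rank table is (4, 6, 2, 3, 5, 1).

Rothe diagram D(w) (10 cells), 3 SE-corners (essential conditions):

[(2, 3, 0), (2, 5, 1), (5, 1, 0)]


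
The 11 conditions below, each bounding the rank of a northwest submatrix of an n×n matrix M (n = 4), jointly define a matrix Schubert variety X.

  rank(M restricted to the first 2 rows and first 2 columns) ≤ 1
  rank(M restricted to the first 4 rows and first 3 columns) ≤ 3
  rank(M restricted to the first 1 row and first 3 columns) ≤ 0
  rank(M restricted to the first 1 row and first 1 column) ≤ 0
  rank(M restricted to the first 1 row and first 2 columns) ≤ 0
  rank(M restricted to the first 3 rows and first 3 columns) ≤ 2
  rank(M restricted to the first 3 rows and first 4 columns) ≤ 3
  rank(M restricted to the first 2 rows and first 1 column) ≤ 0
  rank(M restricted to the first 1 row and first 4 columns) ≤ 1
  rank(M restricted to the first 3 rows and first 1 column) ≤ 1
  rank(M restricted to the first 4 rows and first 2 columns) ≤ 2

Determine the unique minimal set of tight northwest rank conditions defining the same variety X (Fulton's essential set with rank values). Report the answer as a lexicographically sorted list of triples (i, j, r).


Propagating the 11 rank bounds to every northwest block:

  0 0 0 1
  0 1 1 2
  1 2 2 3
  1 2 3 4

the unique w with this rank table is (4, 2, 1, 3).

ℓ(w)=4; the 2 essential cells (i,j,r):

[(1, 3, 0), (2, 1, 0)]


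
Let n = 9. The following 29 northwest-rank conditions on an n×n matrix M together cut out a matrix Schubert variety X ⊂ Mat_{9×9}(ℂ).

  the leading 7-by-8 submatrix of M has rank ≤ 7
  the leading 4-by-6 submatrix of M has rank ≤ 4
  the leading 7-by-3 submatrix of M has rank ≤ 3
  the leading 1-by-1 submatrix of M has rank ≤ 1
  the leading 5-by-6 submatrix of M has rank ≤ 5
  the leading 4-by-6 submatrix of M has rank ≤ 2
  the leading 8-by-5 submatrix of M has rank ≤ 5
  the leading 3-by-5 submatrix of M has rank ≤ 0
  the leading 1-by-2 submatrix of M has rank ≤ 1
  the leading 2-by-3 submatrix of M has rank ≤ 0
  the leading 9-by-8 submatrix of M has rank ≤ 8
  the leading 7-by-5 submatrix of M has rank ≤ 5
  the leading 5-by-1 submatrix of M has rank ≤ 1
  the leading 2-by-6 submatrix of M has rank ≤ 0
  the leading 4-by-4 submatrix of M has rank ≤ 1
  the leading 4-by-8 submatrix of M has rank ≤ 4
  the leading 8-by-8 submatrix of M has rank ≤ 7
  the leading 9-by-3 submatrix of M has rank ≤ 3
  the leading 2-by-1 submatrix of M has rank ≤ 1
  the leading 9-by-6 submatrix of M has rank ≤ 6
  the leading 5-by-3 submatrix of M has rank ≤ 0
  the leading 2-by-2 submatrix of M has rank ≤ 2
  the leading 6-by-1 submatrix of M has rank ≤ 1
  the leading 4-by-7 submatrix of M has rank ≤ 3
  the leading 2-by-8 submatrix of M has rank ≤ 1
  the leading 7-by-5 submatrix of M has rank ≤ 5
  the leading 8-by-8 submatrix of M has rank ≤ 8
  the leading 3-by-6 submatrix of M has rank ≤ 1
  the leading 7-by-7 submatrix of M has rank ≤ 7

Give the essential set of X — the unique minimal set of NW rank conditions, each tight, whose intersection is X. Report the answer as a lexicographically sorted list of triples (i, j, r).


Recovering R(i,j) via the rank-extension bound from the 29 conditions:

  0  0  0  0  0  0  1  1  1
  0  0  0  0  0  0  1  1  2
  0  0  0  0  0  1  2  2  3
  0  0  0  1  1  2  3  3  4
  0  0  0  1  2  3  4  4  5
  1  1  1  2  3  4  5  5  6
  1  2  2  3  4  5  6  6  7
  1  2  3  4  5  6  7  7  8
  1  2  3  4  5  6  7  8  9

hence w(1..9) = (7, 9, 6, 4, 5, 1, 2, 3, 8).

Rothe diagram D(w) (24 cells), 4 SE-corners (essential conditions):

[(2, 6, 0), (2, 8, 1), (3, 5, 0), (5, 3, 0)]
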